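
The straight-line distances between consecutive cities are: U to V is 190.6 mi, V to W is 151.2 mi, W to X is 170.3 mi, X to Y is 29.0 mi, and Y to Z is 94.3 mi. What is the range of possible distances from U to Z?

The maximum is all hops collinear in one direction: 190.6 + 151.2 + 170.3 + 29.0 + 94.3 = 635.4.
The longest hop is 190.6; the others sum to 444.8. Since 190.6 ≤ 444.8, the path can fold back on itself completely, so the minimum distance is 0.

0 ≤ UZ ≤ 635.4 mi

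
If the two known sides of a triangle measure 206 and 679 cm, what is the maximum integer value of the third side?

The third side must be strictly less than 206 + 679 = 885.
The largest integer below 885 is 884.

884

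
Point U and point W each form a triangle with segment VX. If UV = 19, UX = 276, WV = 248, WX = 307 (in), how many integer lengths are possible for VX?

From triangle UVX: 257 < VX < 295.
From triangle WVX: 59 < VX < 555.
Intersection: 257 < VX < 295, so integers 258 through 294: 37 values.

37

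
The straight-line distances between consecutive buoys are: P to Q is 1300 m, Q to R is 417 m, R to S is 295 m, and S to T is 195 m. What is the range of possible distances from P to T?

The maximum is all hops collinear in one direction: 1300 + 417 + 295 + 195 = 2207.
The longest hop is 1300; the others sum to 907. Folding the others back against it leaves at least 1300 − 907 = 393.

393 ≤ PT ≤ 2207 m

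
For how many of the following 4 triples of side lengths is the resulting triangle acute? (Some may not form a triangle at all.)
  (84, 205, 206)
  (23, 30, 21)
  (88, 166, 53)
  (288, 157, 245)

(84,205,206): 84²+205² = 49081 > 42436 = 206² → acute
(23,30,21): 21²+23² = 970 > 900 = 30² → acute
(88,166,53): 53+88 ≤ 166, not a triangle
(288,157,245): 157²+245² = 84674 > 82944 = 288² → acute
3 of the 4 are acute.

3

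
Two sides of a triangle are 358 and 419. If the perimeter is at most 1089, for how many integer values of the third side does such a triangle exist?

Triangle inequality: 61 < x < 777. Perimeter ≤ 1089 gives x ≤ 1089 − 358 − 419 = 312.
So 61 < x ≤ 312; integers 62 through 312: 251 values.

251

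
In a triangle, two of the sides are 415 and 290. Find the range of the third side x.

By the triangle inequality, x must be less than 415 + 290 = 705 and greater than |415 − 290| = 125.

125 < x < 705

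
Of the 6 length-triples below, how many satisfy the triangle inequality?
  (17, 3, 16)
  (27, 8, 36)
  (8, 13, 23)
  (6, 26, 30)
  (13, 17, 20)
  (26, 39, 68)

3

(3,16,17): 3+16 > 17 → valid
(8,27,36): 8+27 ≤ 36 → not valid
(8,13,23): 8+13 ≤ 23 → not valid
(6,26,30): 6+26 > 30 → valid
(13,17,20): 13+17 > 20 → valid
(26,39,68): 26+39 ≤ 68 → not valid
3 of the 6 triples form a triangle.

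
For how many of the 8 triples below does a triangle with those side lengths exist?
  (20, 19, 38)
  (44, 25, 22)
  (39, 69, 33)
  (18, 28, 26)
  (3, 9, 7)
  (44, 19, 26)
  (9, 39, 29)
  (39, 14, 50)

7

(19,20,38): 19+20 > 38 → valid
(22,25,44): 22+25 > 44 → valid
(33,39,69): 33+39 > 69 → valid
(18,26,28): 18+26 > 28 → valid
(3,7,9): 3+7 > 9 → valid
(19,26,44): 19+26 > 44 → valid
(9,29,39): 9+29 ≤ 39 → not valid
(14,39,50): 14+39 > 50 → valid
7 of the 8 triples form a triangle.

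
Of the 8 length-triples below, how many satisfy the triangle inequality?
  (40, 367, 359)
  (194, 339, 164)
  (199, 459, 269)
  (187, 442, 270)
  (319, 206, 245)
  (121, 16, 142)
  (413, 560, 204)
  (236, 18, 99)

6

(40,359,367): 40+359 > 367 → valid
(164,194,339): 164+194 > 339 → valid
(199,269,459): 199+269 > 459 → valid
(187,270,442): 187+270 > 442 → valid
(206,245,319): 206+245 > 319 → valid
(16,121,142): 16+121 ≤ 142 → not valid
(204,413,560): 204+413 > 560 → valid
(18,99,236): 18+99 ≤ 236 → not valid
6 of the 8 triples form a triangle.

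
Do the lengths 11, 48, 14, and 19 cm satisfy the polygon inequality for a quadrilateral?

For a quadrilateral, each side must be shorter than the sum of the others.
Here the longest side is 48, but the remaining 3 sides sum to only 44.

No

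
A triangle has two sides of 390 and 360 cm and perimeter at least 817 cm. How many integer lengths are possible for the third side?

683

Triangle inequality: 30 < x < 750. Perimeter ≥ 817 gives x ≥ 817 − 390 − 360 = 67.
So 67 ≤ x < 750; integers 67 through 749: 683 values.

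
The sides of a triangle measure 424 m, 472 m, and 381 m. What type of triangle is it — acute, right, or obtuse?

Compare the square of the longest side to the sum of squares of the other two: 381² + 424² = 324937 > 222784 = 472².

acute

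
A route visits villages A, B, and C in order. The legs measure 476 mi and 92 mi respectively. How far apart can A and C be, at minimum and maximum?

By the triangle inequality, |476 − 92| ≤ AC ≤ 476 + 92.

384 ≤ AC ≤ 568 mi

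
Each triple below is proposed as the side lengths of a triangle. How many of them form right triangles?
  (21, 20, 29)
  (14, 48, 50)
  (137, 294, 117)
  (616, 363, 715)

(21,20,29): 20²+21² = 841 = 29² → right
(14,48,50): 14²+48² = 2500 = 50² → right
(137,294,117): 117+137 ≤ 294, not a triangle
(616,363,715): 363²+616² = 511225 = 715² → right
3 of the 4 are right.

3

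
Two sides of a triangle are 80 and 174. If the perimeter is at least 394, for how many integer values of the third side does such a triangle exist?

Triangle inequality: 94 < x < 254. Perimeter ≥ 394 gives x ≥ 394 − 80 − 174 = 140.
So 140 ≤ x < 254; integers 140 through 253: 114 values.

114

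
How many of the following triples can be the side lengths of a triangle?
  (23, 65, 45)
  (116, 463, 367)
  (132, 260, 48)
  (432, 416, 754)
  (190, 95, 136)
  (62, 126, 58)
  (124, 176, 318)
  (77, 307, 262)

5

(23,45,65): 23+45 > 65 → valid
(116,367,463): 116+367 > 463 → valid
(48,132,260): 48+132 ≤ 260 → not valid
(416,432,754): 416+432 > 754 → valid
(95,136,190): 95+136 > 190 → valid
(58,62,126): 58+62 ≤ 126 → not valid
(124,176,318): 124+176 ≤ 318 → not valid
(77,262,307): 77+262 > 307 → valid
5 of the 8 triples form a triangle.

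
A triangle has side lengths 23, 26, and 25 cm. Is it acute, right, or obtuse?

Compare the square of the longest side to the sum of squares of the other two: 23² + 25² = 1154 > 676 = 26².

acute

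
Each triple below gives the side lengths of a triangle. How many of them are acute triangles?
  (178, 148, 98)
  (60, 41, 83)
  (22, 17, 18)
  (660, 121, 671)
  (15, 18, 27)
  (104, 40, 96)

(178,148,98): 98²+148² = 31508 < 31684 = 178² → obtuse
(60,41,83): 41²+60² = 5281 < 6889 = 83² → obtuse
(22,17,18): 17²+18² = 613 > 484 = 22² → acute
(660,121,671): 121²+660² = 450241 = 671² → right
(15,18,27): 15²+18² = 549 < 729 = 27² → obtuse
(104,40,96): 40²+96² = 10816 = 104² → right
1 of the 6 is acute.

1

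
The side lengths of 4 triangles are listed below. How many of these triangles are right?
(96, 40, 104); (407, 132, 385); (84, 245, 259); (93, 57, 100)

(96,40,104): 40²+96² = 10816 = 104² → right
(407,132,385): 132²+385² = 165649 = 407² → right
(84,245,259): 84²+245² = 67081 = 259² → right
(93,57,100): 57²+93² = 11898 > 10000 = 100² → acute
3 of the 4 are right.

3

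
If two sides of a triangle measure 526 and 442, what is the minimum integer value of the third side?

85

The third side must be strictly greater than |526 − 442| = 84.
The smallest integer above 84 is 85.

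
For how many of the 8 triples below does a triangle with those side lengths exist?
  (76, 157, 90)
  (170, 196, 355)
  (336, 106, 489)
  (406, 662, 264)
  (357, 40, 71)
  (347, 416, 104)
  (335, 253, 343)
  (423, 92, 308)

(76,90,157): 76+90 > 157 → valid
(170,196,355): 170+196 > 355 → valid
(106,336,489): 106+336 ≤ 489 → not valid
(264,406,662): 264+406 > 662 → valid
(40,71,357): 40+71 ≤ 357 → not valid
(104,347,416): 104+347 > 416 → valid
(253,335,343): 253+335 > 343 → valid
(92,308,423): 92+308 ≤ 423 → not valid
5 of the 8 triples form a triangle.

5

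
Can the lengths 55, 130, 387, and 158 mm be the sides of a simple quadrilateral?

No

For a quadrilateral, each side must be shorter than the sum of the others.
Here the longest side is 387, but the remaining 3 sides sum to only 343.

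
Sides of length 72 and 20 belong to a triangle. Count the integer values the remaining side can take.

The third side lies in the open interval (52, 92).
Integers from 53 to 91 inclusive: 91 − 53 + 1 = 39.

39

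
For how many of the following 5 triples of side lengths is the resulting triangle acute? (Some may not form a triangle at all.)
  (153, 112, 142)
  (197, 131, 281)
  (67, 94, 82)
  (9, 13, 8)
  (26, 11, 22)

(153,112,142): 112²+142² = 32708 > 23409 = 153² → acute
(197,131,281): 131²+197² = 55970 < 78961 = 281² → obtuse
(67,94,82): 67²+82² = 11213 > 8836 = 94² → acute
(9,13,8): 8²+9² = 145 < 169 = 13² → obtuse
(26,11,22): 11²+22² = 605 < 676 = 26² → obtuse
2 of the 5 are acute.

2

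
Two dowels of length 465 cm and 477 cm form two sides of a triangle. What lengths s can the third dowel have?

By the triangle inequality, s must be less than 465 + 477 = 942 and greater than |465 − 477| = 12.

12 < s < 942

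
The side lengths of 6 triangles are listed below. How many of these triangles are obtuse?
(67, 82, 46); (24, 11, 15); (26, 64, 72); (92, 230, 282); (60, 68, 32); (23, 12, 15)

5

(67,82,46): 46²+67² = 6605 < 6724 = 82² → obtuse
(24,11,15): 11²+15² = 346 < 576 = 24² → obtuse
(26,64,72): 26²+64² = 4772 < 5184 = 72² → obtuse
(92,230,282): 92²+230² = 61364 < 79524 = 282² → obtuse
(60,68,32): 32²+60² = 4624 = 68² → right
(23,12,15): 12²+15² = 369 < 529 = 23² → obtuse
5 of the 6 are obtuse.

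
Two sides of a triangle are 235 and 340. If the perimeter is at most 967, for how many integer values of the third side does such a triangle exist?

Triangle inequality: 105 < x < 575. Perimeter ≤ 967 gives x ≤ 967 − 235 − 340 = 392.
So 105 < x ≤ 392; integers 106 through 392: 287 values.

287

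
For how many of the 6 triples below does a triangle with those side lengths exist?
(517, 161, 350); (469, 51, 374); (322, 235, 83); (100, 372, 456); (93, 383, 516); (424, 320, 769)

1

(161,350,517): 161+350 ≤ 517 → not valid
(51,374,469): 51+374 ≤ 469 → not valid
(83,235,322): 83+235 ≤ 322 → not valid
(100,372,456): 100+372 > 456 → valid
(93,383,516): 93+383 ≤ 516 → not valid
(320,424,769): 320+424 ≤ 769 → not valid
1 of the 6 triples forms a triangle.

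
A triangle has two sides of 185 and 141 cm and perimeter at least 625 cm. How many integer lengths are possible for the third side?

Triangle inequality: 44 < x < 326. Perimeter ≥ 625 gives x ≥ 625 − 185 − 141 = 299.
So 299 ≤ x < 326; integers 299 through 325: 27 values.

27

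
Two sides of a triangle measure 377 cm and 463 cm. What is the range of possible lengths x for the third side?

By the triangle inequality, x must be less than 377 + 463 = 840 and greater than |377 − 463| = 86.

86 < x < 840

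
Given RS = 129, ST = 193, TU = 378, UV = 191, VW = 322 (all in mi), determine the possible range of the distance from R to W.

The maximum is all hops collinear in one direction: 129 + 193 + 378 + 191 + 322 = 1213.
The longest hop is 378; the others sum to 835. Since 378 ≤ 835, the path can fold back on itself completely, so the minimum distance is 0.

0 ≤ RW ≤ 1213 mi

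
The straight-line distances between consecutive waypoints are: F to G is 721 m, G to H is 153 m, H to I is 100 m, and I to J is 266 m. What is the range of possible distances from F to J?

202 ≤ FJ ≤ 1240 m

The maximum is all hops collinear in one direction: 721 + 153 + 100 + 266 = 1240.
The longest hop is 721; the others sum to 519. Folding the others back against it leaves at least 721 − 519 = 202.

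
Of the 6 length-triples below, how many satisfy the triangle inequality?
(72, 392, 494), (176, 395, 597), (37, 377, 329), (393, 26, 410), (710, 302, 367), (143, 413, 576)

1

(72,392,494): 72+392 ≤ 494 → not valid
(176,395,597): 176+395 ≤ 597 → not valid
(37,329,377): 37+329 ≤ 377 → not valid
(26,393,410): 26+393 > 410 → valid
(302,367,710): 302+367 ≤ 710 → not valid
(143,413,576): 143+413 ≤ 576 → not valid
1 of the 6 triples forms a triangle.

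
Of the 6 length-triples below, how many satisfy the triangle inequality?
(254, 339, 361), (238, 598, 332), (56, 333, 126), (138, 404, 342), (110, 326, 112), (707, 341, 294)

2

(254,339,361): 254+339 > 361 → valid
(238,332,598): 238+332 ≤ 598 → not valid
(56,126,333): 56+126 ≤ 333 → not valid
(138,342,404): 138+342 > 404 → valid
(110,112,326): 110+112 ≤ 326 → not valid
(294,341,707): 294+341 ≤ 707 → not valid
2 of the 6 triples form a triangle.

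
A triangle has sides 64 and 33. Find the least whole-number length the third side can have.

The third side must be strictly greater than |64 − 33| = 31.
The smallest integer above 31 is 32.

32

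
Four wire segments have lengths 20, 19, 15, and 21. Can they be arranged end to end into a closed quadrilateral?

Yes

A quadrilateral exists iff every side is shorter than the sum of the others — equivalently, the longest side is less than the sum of the rest.
Longest side 21 < 54 (sum of the remaining 3), so yes.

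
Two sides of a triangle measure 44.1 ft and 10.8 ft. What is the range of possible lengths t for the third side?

By the triangle inequality, t must be less than 44.1 + 10.8 = 54.9 and greater than |44.1 − 10.8| = 33.3.

33.3 < t < 54.9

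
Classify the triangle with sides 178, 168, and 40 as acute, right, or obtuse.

Compare the square of the longest side to the sum of squares of the other two: 40² + 168² = 29824 < 31684 = 178².

obtuse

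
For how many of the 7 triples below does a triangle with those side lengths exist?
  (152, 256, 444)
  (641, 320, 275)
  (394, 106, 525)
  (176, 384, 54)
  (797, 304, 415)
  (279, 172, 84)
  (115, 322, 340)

(152,256,444): 152+256 ≤ 444 → not valid
(275,320,641): 275+320 ≤ 641 → not valid
(106,394,525): 106+394 ≤ 525 → not valid
(54,176,384): 54+176 ≤ 384 → not valid
(304,415,797): 304+415 ≤ 797 → not valid
(84,172,279): 84+172 ≤ 279 → not valid
(115,322,340): 115+322 > 340 → valid
1 of the 7 triples forms a triangle.

1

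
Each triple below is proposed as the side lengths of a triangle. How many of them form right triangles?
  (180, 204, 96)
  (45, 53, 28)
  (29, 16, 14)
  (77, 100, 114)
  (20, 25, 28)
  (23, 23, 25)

2

(180,204,96): 96²+180² = 41616 = 204² → right
(45,53,28): 28²+45² = 2809 = 53² → right
(29,16,14): 14²+16² = 452 < 841 = 29² → obtuse
(77,100,114): 77²+100² = 15929 > 12996 = 114² → acute
(20,25,28): 20²+25² = 1025 > 784 = 28² → acute
(23,23,25): 23²+23² = 1058 > 625 = 25² → acute
2 of the 6 are right.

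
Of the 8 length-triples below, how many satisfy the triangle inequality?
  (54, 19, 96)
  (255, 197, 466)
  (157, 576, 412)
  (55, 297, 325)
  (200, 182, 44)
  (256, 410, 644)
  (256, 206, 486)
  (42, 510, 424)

3

(19,54,96): 19+54 ≤ 96 → not valid
(197,255,466): 197+255 ≤ 466 → not valid
(157,412,576): 157+412 ≤ 576 → not valid
(55,297,325): 55+297 > 325 → valid
(44,182,200): 44+182 > 200 → valid
(256,410,644): 256+410 > 644 → valid
(206,256,486): 206+256 ≤ 486 → not valid
(42,424,510): 42+424 ≤ 510 → not valid
3 of the 8 triples form a triangle.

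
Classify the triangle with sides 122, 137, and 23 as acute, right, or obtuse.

Compare the square of the longest side to the sum of squares of the other two: 23² + 122² = 15413 < 18769 = 137².

obtuse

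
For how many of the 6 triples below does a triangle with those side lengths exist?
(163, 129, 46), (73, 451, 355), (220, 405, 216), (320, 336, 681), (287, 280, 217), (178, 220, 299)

4

(46,129,163): 46+129 > 163 → valid
(73,355,451): 73+355 ≤ 451 → not valid
(216,220,405): 216+220 > 405 → valid
(320,336,681): 320+336 ≤ 681 → not valid
(217,280,287): 217+280 > 287 → valid
(178,220,299): 178+220 > 299 → valid
4 of the 6 triples form a triangle.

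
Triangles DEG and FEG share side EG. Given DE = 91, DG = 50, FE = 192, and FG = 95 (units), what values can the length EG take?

From triangle DEG: |91 − 50| < EG < 91 + 50, i.e. 41 < EG < 141.
From triangle FEG: 97 < EG < 287.
Both must hold, so EG lies in the intersection.

97 < EG < 141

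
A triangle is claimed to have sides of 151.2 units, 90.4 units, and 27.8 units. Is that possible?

The longest side is 151.2, but the other two sum to only 118.2.
118.2 < 151.2, so the triangle inequality fails.

No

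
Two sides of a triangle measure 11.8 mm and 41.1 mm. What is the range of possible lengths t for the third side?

By the triangle inequality, t must be less than 11.8 + 41.1 = 52.9 and greater than |11.8 − 41.1| = 29.3.

29.3 < t < 52.9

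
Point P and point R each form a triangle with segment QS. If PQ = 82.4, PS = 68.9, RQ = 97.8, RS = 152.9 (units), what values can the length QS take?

From triangle PQS: |82.4 − 68.9| < QS < 82.4 + 68.9, i.e. 13.5 < QS < 151.3.
From triangle RQS: 55.1 < QS < 250.7.
Both must hold, so QS lies in the intersection.

55.1 < QS < 151.3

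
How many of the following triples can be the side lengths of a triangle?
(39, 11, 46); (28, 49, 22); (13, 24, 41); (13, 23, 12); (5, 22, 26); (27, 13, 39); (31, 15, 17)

6

(11,39,46): 11+39 > 46 → valid
(22,28,49): 22+28 > 49 → valid
(13,24,41): 13+24 ≤ 41 → not valid
(12,13,23): 12+13 > 23 → valid
(5,22,26): 5+22 > 26 → valid
(13,27,39): 13+27 > 39 → valid
(15,17,31): 15+17 > 31 → valid
6 of the 7 triples form a triangle.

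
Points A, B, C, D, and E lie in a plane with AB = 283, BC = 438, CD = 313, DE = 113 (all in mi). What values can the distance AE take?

0 ≤ AE ≤ 1147 mi

The maximum is all hops collinear in one direction: 283 + 438 + 313 + 113 = 1147.
The longest hop is 438; the others sum to 709. Since 438 ≤ 709, the path can fold back on itself completely, so the minimum distance is 0.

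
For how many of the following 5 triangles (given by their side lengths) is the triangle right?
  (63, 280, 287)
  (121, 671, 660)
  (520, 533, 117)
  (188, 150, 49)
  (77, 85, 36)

4

(63,280,287): 63²+280² = 82369 = 287² → right
(121,671,660): 121²+660² = 450241 = 671² → right
(520,533,117): 117²+520² = 284089 = 533² → right
(188,150,49): 49²+150² = 24901 < 35344 = 188² → obtuse
(77,85,36): 36²+77² = 7225 = 85² → right
4 of the 5 are right.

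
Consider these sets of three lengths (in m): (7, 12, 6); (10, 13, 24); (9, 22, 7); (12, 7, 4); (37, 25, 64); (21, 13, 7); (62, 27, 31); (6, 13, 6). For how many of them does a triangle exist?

(6,7,12): 6+7 > 12 → valid
(10,13,24): 10+13 ≤ 24 → not valid
(7,9,22): 7+9 ≤ 22 → not valid
(4,7,12): 4+7 ≤ 12 → not valid
(25,37,64): 25+37 ≤ 64 → not valid
(7,13,21): 7+13 ≤ 21 → not valid
(27,31,62): 27+31 ≤ 62 → not valid
(6,6,13): 6+6 ≤ 13 → not valid
1 of the 8 triples forms a triangle.

1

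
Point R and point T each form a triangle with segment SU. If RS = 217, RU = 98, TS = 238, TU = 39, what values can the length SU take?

From triangle RSU: |217 − 98| < SU < 217 + 98, i.e. 119 < SU < 315.
From triangle TSU: 199 < SU < 277.
Both must hold, so SU lies in the intersection.

199 < SU < 277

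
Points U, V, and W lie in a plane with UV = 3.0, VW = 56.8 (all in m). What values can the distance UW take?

By the triangle inequality, |3.0 − 56.8| ≤ UW ≤ 3.0 + 56.8.

53.8 ≤ UW ≤ 59.8 m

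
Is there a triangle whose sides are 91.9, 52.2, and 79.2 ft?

Yes

The longest side is 91.9, and the other two sum to 131.4.
Since 131.4 > 91.9, the triangle inequality holds.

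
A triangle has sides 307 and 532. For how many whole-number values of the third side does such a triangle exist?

The third side lies in the open interval (225, 839).
Integers from 226 to 838 inclusive: 838 − 226 + 1 = 613.

613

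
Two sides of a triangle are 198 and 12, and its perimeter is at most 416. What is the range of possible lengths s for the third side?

186 < s ≤ 206

Triangle inequality alone gives 186 < s < 210.
The perimeter condition gives s ≤ 416 − 198 − 12 = 206.
Intersecting the two: 186 < s ≤ 206.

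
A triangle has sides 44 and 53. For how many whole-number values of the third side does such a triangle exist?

The third side lies in the open interval (9, 97).
Integers from 10 to 96 inclusive: 96 − 10 + 1 = 87.

87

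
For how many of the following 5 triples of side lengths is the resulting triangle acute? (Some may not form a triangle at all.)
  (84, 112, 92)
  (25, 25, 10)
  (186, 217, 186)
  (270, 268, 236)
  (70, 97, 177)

4

(84,112,92): 84²+92² = 15520 > 12544 = 112² → acute
(25,25,10): 10²+25² = 725 > 625 = 25² → acute
(186,217,186): 186²+186² = 69192 > 47089 = 217² → acute
(270,268,236): 236²+268² = 127520 > 72900 = 270² → acute
(70,97,177): 70+97 ≤ 177, not a triangle
4 of the 5 are acute.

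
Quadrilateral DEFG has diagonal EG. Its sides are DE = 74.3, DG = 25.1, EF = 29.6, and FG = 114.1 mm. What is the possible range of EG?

From triangle DEG: |74.3 − 25.1| < EG < 74.3 + 25.1, i.e. 49.2 < EG < 99.4.
From triangle FEG: 84.5 < EG < 143.7.
Both must hold, so EG lies in the intersection.

84.5 < EG < 99.4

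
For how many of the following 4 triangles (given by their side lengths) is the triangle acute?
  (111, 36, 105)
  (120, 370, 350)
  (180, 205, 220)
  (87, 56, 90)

(111,36,105): 36²+105² = 12321 = 111² → right
(120,370,350): 120²+350² = 136900 = 370² → right
(180,205,220): 180²+205² = 74425 > 48400 = 220² → acute
(87,56,90): 56²+87² = 10705 > 8100 = 90² → acute
2 of the 4 are acute.

2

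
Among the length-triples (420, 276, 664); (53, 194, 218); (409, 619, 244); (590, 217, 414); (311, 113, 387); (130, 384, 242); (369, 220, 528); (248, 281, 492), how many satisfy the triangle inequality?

7

(276,420,664): 276+420 > 664 → valid
(53,194,218): 53+194 > 218 → valid
(244,409,619): 244+409 > 619 → valid
(217,414,590): 217+414 > 590 → valid
(113,311,387): 113+311 > 387 → valid
(130,242,384): 130+242 ≤ 384 → not valid
(220,369,528): 220+369 > 528 → valid
(248,281,492): 248+281 > 492 → valid
7 of the 8 triples form a triangle.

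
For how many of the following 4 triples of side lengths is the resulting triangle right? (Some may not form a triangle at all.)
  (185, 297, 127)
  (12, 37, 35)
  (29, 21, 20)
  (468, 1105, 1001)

(185,297,127): 127²+185² = 50354 < 88209 = 297² → obtuse
(12,37,35): 12²+35² = 1369 = 37² → right
(29,21,20): 20²+21² = 841 = 29² → right
(468,1105,1001): 468²+1001² = 1221025 = 1105² → right
3 of the 4 are right.

3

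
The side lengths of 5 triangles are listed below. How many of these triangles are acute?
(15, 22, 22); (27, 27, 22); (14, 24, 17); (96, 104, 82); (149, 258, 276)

(15,22,22): 15²+22² = 709 > 484 = 22² → acute
(27,27,22): 22²+27² = 1213 > 729 = 27² → acute
(14,24,17): 14²+17² = 485 < 576 = 24² → obtuse
(96,104,82): 82²+96² = 15940 > 10816 = 104² → acute
(149,258,276): 149²+258² = 88765 > 76176 = 276² → acute
4 of the 5 are acute.

4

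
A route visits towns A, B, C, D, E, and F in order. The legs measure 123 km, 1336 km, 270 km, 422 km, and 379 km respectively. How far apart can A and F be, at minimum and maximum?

142 ≤ AF ≤ 2530 km

The maximum is all hops collinear in one direction: 123 + 1336 + 270 + 422 + 379 = 2530.
The longest hop is 1336; the others sum to 1194. Folding the others back against it leaves at least 1336 − 1194 = 142.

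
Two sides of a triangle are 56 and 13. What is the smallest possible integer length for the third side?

44

The third side must be strictly greater than |56 − 13| = 43.
The smallest integer above 43 is 44.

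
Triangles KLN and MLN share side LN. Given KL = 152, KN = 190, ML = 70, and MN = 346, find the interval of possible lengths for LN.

From triangle KLN: |152 − 190| < LN < 152 + 190, i.e. 38 < LN < 342.
From triangle MLN: 276 < LN < 416.
Both must hold, so LN lies in the intersection.

276 < LN < 342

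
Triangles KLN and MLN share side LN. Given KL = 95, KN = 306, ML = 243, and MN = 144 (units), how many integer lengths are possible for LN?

From triangle KLN: 211 < LN < 401.
From triangle MLN: 99 < LN < 387.
Intersection: 211 < LN < 387, so integers 212 through 386: 175 values.

175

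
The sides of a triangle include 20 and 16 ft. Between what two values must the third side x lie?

By the triangle inequality, x must be less than 20 + 16 = 36 and greater than |20 − 16| = 4.

4 < x < 36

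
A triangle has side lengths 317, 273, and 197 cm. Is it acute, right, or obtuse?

Compare the square of the longest side to the sum of squares of the other two: 197² + 273² = 113338 > 100489 = 317².

acute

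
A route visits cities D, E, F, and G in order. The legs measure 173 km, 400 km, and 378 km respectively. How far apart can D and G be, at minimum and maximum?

0 ≤ DG ≤ 951 km

The maximum is all hops collinear in one direction: 173 + 400 + 378 = 951.
The longest hop is 400; the others sum to 551. Since 400 ≤ 551, the path can fold back on itself completely, so the minimum distance is 0.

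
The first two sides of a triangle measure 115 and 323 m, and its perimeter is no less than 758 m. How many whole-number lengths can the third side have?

Triangle inequality: 208 < x < 438. Perimeter ≥ 758 gives x ≥ 758 − 115 − 323 = 320.
So 320 ≤ x < 438; integers 320 through 437: 118 values.

118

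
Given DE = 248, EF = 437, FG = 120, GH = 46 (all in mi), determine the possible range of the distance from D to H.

23 ≤ DH ≤ 851 mi

The maximum is all hops collinear in one direction: 248 + 437 + 120 + 46 = 851.
The longest hop is 437; the others sum to 414. Folding the others back against it leaves at least 437 − 414 = 23.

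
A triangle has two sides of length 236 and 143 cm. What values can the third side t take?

93 < t < 379

By the triangle inequality, t must be less than 236 + 143 = 379 and greater than |236 − 143| = 93.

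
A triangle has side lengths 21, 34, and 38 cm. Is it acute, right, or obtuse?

acute

Compare the square of the longest side to the sum of squares of the other two: 21² + 34² = 1597 > 1444 = 38².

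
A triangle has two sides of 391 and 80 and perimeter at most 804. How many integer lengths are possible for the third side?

Triangle inequality: 311 < x < 471. Perimeter ≤ 804 gives x ≤ 804 − 391 − 80 = 333.
So 311 < x ≤ 333; integers 312 through 333: 22 values.

22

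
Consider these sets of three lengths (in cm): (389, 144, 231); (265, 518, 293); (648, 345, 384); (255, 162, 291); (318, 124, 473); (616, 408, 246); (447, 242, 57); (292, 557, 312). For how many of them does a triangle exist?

(144,231,389): 144+231 ≤ 389 → not valid
(265,293,518): 265+293 > 518 → valid
(345,384,648): 345+384 > 648 → valid
(162,255,291): 162+255 > 291 → valid
(124,318,473): 124+318 ≤ 473 → not valid
(246,408,616): 246+408 > 616 → valid
(57,242,447): 57+242 ≤ 447 → not valid
(292,312,557): 292+312 > 557 → valid
5 of the 8 triples form a triangle.

5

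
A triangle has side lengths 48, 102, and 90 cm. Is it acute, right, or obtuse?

right

Compare the square of the longest side to the sum of squares of the other two: 48² + 90² = 10404 = 102².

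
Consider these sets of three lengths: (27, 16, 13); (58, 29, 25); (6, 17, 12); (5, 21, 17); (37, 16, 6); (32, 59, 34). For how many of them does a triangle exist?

(13,16,27): 13+16 > 27 → valid
(25,29,58): 25+29 ≤ 58 → not valid
(6,12,17): 6+12 > 17 → valid
(5,17,21): 5+17 > 21 → valid
(6,16,37): 6+16 ≤ 37 → not valid
(32,34,59): 32+34 > 59 → valid
4 of the 6 triples form a triangle.

4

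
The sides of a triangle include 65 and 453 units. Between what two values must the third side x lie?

388 < x < 518

By the triangle inequality, x must be less than 65 + 453 = 518 and greater than |65 − 453| = 388.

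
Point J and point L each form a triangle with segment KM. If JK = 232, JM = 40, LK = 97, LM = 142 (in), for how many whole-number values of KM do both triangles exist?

From triangle JKM: 192 < KM < 272.
From triangle LKM: 45 < KM < 239.
Intersection: 192 < KM < 239, so integers 193 through 238: 46 values.

46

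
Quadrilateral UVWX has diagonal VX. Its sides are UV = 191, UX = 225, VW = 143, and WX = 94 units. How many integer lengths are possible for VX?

From triangle UVX: 34 < VX < 416.
From triangle WVX: 49 < VX < 237.
Intersection: 49 < VX < 237, so integers 50 through 236: 187 values.

187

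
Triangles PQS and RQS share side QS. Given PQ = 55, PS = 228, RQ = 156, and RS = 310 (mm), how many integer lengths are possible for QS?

109

From triangle PQS: 173 < QS < 283.
From triangle RQS: 154 < QS < 466.
Intersection: 173 < QS < 283, so integers 174 through 282: 109 values.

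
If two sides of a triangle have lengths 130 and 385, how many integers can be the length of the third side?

The third side lies in the open interval (255, 515).
Integers from 256 to 514 inclusive: 514 − 256 + 1 = 259.

259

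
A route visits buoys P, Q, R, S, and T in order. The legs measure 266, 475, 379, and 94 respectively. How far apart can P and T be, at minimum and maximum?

0 ≤ PT ≤ 1214

The maximum is all hops collinear in one direction: 266 + 475 + 379 + 94 = 1214.
The longest hop is 475; the others sum to 739. Since 475 ≤ 739, the path can fold back on itself completely, so the minimum distance is 0.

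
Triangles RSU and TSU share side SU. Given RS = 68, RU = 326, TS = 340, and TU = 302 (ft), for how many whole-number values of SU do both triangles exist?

135

From triangle RSU: 258 < SU < 394.
From triangle TSU: 38 < SU < 642.
Intersection: 258 < SU < 394, so integers 259 through 393: 135 values.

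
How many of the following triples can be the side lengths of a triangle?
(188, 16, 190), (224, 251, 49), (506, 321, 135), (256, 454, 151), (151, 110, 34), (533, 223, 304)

2

(16,188,190): 16+188 > 190 → valid
(49,224,251): 49+224 > 251 → valid
(135,321,506): 135+321 ≤ 506 → not valid
(151,256,454): 151+256 ≤ 454 → not valid
(34,110,151): 34+110 ≤ 151 → not valid
(223,304,533): 223+304 ≤ 533 → not valid
2 of the 6 triples form a triangle.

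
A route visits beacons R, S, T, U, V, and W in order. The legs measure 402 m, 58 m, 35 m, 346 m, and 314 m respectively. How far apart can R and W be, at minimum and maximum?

0 ≤ RW ≤ 1155 m

The maximum is all hops collinear in one direction: 402 + 58 + 35 + 346 + 314 = 1155.
The longest hop is 402; the others sum to 753. Since 402 ≤ 753, the path can fold back on itself completely, so the minimum distance is 0.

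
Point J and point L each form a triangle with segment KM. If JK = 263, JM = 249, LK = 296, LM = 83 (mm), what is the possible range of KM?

213 < KM < 379

From triangle JKM: |263 − 249| < KM < 263 + 249, i.e. 14 < KM < 512.
From triangle LKM: 213 < KM < 379.
Both must hold, so KM lies in the intersection.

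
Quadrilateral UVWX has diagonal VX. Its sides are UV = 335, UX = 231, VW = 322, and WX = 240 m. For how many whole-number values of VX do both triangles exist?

457

From triangle UVX: 104 < VX < 566.
From triangle WVX: 82 < VX < 562.
Intersection: 104 < VX < 562, so integers 105 through 561: 457 values.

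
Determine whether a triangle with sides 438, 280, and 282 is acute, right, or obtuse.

obtuse

Compare the square of the longest side to the sum of squares of the other two: 280² + 282² = 157924 < 191844 = 438².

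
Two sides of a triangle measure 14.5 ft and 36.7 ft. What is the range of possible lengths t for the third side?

22.2 < t < 51.2 (ft)

By the triangle inequality, t must be less than 14.5 + 36.7 = 51.2 and greater than |14.5 − 36.7| = 22.2.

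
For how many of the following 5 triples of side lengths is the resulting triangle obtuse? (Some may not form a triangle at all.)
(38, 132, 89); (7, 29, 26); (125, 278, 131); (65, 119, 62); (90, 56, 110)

3

(38,132,89): 38+89 ≤ 132, not a triangle
(7,29,26): 7²+26² = 725 < 841 = 29² → obtuse
(125,278,131): 125+131 ≤ 278, not a triangle
(65,119,62): 62²+65² = 8069 < 14161 = 119² → obtuse
(90,56,110): 56²+90² = 11236 < 12100 = 110² → obtuse
3 of the 5 are obtuse.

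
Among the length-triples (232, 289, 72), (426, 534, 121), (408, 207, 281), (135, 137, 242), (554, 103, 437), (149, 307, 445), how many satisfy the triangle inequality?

5

(72,232,289): 72+232 > 289 → valid
(121,426,534): 121+426 > 534 → valid
(207,281,408): 207+281 > 408 → valid
(135,137,242): 135+137 > 242 → valid
(103,437,554): 103+437 ≤ 554 → not valid
(149,307,445): 149+307 > 445 → valid
5 of the 6 triples form a triangle.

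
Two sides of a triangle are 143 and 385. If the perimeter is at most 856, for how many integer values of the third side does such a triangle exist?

86

Triangle inequality: 242 < x < 528. Perimeter ≤ 856 gives x ≤ 856 − 143 − 385 = 328.
So 242 < x ≤ 328; integers 243 through 328: 86 values.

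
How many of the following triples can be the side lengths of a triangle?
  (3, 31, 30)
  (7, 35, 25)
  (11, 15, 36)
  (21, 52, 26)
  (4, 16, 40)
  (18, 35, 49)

(3,30,31): 3+30 > 31 → valid
(7,25,35): 7+25 ≤ 35 → not valid
(11,15,36): 11+15 ≤ 36 → not valid
(21,26,52): 21+26 ≤ 52 → not valid
(4,16,40): 4+16 ≤ 40 → not valid
(18,35,49): 18+35 > 49 → valid
2 of the 6 triples form a triangle.

2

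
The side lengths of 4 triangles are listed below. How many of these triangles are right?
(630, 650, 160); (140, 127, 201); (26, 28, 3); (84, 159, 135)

(630,650,160): 160²+630² = 422500 = 650² → right
(140,127,201): 127²+140² = 35729 < 40401 = 201² → obtuse
(26,28,3): 3²+26² = 685 < 784 = 28² → obtuse
(84,159,135): 84²+135² = 25281 = 159² → right
2 of the 4 are right.

2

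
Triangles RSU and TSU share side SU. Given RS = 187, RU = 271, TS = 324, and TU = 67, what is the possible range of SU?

From triangle RSU: |187 − 271| < SU < 187 + 271, i.e. 84 < SU < 458.
From triangle TSU: 257 < SU < 391.
Both must hold, so SU lies in the intersection.

257 < SU < 391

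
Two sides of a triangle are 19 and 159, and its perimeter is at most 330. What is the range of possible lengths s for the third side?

140 < s ≤ 152

Triangle inequality alone gives 140 < s < 178.
The perimeter condition gives s ≤ 330 − 19 − 159 = 152.
Intersecting the two: 140 < s ≤ 152.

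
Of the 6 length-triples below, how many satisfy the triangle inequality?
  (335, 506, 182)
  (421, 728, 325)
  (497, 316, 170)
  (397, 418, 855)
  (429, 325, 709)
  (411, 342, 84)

4

(182,335,506): 182+335 > 506 → valid
(325,421,728): 325+421 > 728 → valid
(170,316,497): 170+316 ≤ 497 → not valid
(397,418,855): 397+418 ≤ 855 → not valid
(325,429,709): 325+429 > 709 → valid
(84,342,411): 84+342 > 411 → valid
4 of the 6 triples form a triangle.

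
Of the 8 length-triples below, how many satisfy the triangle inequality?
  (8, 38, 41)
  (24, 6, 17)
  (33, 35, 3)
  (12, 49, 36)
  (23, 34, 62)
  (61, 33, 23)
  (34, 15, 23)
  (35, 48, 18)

(8,38,41): 8+38 > 41 → valid
(6,17,24): 6+17 ≤ 24 → not valid
(3,33,35): 3+33 > 35 → valid
(12,36,49): 12+36 ≤ 49 → not valid
(23,34,62): 23+34 ≤ 62 → not valid
(23,33,61): 23+33 ≤ 61 → not valid
(15,23,34): 15+23 > 34 → valid
(18,35,48): 18+35 > 48 → valid
4 of the 8 triples form a triangle.

4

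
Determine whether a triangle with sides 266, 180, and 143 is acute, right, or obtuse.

Compare the square of the longest side to the sum of squares of the other two: 143² + 180² = 52849 < 70756 = 266².

obtuse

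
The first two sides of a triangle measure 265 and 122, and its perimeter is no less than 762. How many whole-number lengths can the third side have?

12

Triangle inequality: 143 < x < 387. Perimeter ≥ 762 gives x ≥ 762 − 265 − 122 = 375.
So 375 ≤ x < 387; integers 375 through 386: 12 values.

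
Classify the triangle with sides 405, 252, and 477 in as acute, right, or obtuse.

Compare the square of the longest side to the sum of squares of the other two: 252² + 405² = 227529 = 477².

right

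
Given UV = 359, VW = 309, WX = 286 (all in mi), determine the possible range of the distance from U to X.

The maximum is all hops collinear in one direction: 359 + 309 + 286 = 954.
The longest hop is 359; the others sum to 595. Since 359 ≤ 595, the path can fold back on itself completely, so the minimum distance is 0.

0 ≤ UX ≤ 954 mi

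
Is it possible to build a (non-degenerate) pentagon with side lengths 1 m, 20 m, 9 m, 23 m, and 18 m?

Yes

A pentagon exists iff every side is shorter than the sum of the others — equivalently, the longest side is less than the sum of the rest.
Longest side 23 < 48 (sum of the remaining 4), so yes.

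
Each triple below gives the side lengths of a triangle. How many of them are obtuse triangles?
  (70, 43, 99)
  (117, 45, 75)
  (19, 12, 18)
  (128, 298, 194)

3

(70,43,99): 43²+70² = 6749 < 9801 = 99² → obtuse
(117,45,75): 45²+75² = 7650 < 13689 = 117² → obtuse
(19,12,18): 12²+18² = 468 > 361 = 19² → acute
(128,298,194): 128²+194² = 54020 < 88804 = 298² → obtuse
3 of the 4 are obtuse.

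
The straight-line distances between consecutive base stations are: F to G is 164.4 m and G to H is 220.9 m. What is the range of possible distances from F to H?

56.5 ≤ FH ≤ 385.3 m

By the triangle inequality, |164.4 − 220.9| ≤ FH ≤ 164.4 + 220.9.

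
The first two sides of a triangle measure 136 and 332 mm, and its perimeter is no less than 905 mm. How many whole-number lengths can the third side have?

Triangle inequality: 196 < x < 468. Perimeter ≥ 905 gives x ≥ 905 − 136 − 332 = 437.
So 437 ≤ x < 468; integers 437 through 467: 31 values.

31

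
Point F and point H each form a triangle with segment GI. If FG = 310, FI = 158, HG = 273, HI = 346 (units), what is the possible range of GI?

152 < GI < 468

From triangle FGI: |310 − 158| < GI < 310 + 158, i.e. 152 < GI < 468.
From triangle HGI: 73 < GI < 619.
Both must hold, so GI lies in the intersection.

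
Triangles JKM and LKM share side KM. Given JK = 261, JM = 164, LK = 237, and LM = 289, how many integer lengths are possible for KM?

From triangle JKM: 97 < KM < 425.
From triangle LKM: 52 < KM < 526.
Intersection: 97 < KM < 425, so integers 98 through 424: 327 values.

327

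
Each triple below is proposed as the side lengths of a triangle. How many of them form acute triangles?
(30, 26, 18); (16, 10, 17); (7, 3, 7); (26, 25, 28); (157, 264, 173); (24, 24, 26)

5

(30,26,18): 18²+26² = 1000 > 900 = 30² → acute
(16,10,17): 10²+16² = 356 > 289 = 17² → acute
(7,3,7): 3²+7² = 58 > 49 = 7² → acute
(26,25,28): 25²+26² = 1301 > 784 = 28² → acute
(157,264,173): 157²+173² = 54578 < 69696 = 264² → obtuse
(24,24,26): 24²+24² = 1152 > 676 = 26² → acute
5 of the 6 are acute.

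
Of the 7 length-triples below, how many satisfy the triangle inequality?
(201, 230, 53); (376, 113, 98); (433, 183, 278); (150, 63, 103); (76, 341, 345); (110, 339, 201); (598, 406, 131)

4

(53,201,230): 53+201 > 230 → valid
(98,113,376): 98+113 ≤ 376 → not valid
(183,278,433): 183+278 > 433 → valid
(63,103,150): 63+103 > 150 → valid
(76,341,345): 76+341 > 345 → valid
(110,201,339): 110+201 ≤ 339 → not valid
(131,406,598): 131+406 ≤ 598 → not valid
4 of the 7 triples form a triangle.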